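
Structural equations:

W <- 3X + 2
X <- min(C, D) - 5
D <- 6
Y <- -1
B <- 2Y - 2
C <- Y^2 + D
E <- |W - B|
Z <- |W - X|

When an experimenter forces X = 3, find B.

-4

Intervening sets X = 3 and removes its equation (X <- min(C, D) - 5).
No directed path runs from X to B, so B keeps its natural value.
B = 2Y - 2  [with Y=-1]  = -4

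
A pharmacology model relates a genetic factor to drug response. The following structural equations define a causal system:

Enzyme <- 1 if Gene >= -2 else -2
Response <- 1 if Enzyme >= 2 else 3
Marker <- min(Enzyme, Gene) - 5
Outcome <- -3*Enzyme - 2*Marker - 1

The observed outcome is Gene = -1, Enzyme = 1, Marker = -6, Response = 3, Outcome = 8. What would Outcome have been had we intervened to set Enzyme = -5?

do(Enzyme=-5) replaces the equation Enzyme <- 1 if Gene >= -2 else -2 with the constant Enzyme = -5.
Marker = min(Enzyme, Gene) - 5  [with Enzyme=-5, Gene=-1]  = -10
Outcome = -3*Enzyme - 2*Marker - 1  [with Enzyme=-5, Marker=-10]  = 34

34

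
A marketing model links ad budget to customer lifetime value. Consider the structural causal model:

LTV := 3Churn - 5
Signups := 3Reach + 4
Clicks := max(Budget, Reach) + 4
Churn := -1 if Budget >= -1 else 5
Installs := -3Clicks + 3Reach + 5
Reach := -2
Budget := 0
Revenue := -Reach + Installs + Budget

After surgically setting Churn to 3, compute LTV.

4

Intervening sets Churn = 3 and removes its equation (Churn := -1 if Budget >= -1 else 5).
LTV = 3Churn - 5  [with Churn=3]  = 4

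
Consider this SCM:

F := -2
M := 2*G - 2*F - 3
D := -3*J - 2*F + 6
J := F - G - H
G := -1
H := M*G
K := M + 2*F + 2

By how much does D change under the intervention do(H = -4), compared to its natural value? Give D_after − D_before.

Under do(H=-4), the mechanism H := M*G is discarded; H is fixed at -4.
J = F - G - H  [with F=-2, G=-1, H=-4]  = 3
D = -3*J - 2*F + 6  [with J=3, F=-2]  = 1
Without intervention: M = 2*G - 2*F - 3  [with G=-1, F=-2]  = -1; H = M*G  [with M=-1, G=-1]  = 1; J = F - G - H  [with F=-2, G=-1, H=1]  = -2; D = -3*J - 2*F + 6  [with J=-2, F=-2]  = 16.
Change = 1 − 16 = -15.

-15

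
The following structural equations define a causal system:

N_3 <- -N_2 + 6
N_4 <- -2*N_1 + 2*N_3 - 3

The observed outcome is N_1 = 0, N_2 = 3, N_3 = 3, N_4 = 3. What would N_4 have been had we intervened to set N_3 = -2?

The intervention breaks the incoming arrows to N_3: N_3 <- -N_2 + 6 no longer applies, and N_3 = -2.
N_4 = -2*N_1 + 2*N_3 - 3  [with N_1=0, N_3=-2]  = -7

-7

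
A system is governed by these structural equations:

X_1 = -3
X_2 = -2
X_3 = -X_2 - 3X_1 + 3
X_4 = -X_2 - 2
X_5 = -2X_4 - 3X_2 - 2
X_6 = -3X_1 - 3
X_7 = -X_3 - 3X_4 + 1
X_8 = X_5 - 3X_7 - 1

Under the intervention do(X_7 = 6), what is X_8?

do(X_7=6) replaces the equation X_7 = -X_3 - 3X_4 + 1 with the constant X_7 = 6.
X_4 = -X_2 - 2  [with X_2=-2]  = 0
X_5 = -2X_4 - 3X_2 - 2  [with X_4=0, X_2=-2]  = 4
X_8 = X_5 - 3X_7 - 1  [with X_5=4, X_7=6]  = -15

-15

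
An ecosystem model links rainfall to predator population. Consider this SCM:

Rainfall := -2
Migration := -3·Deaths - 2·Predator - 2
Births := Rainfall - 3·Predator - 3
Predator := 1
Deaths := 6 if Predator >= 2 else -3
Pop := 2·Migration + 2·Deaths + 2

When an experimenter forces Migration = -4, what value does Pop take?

The intervention breaks the incoming arrows to Migration: Migration := -3·Deaths - 2·Predator - 2 no longer applies, and Migration = -4.
Deaths = 6 if Predator >= 2 else -3  [with Predator=1]  = -3
Pop = 2·Migration + 2·Deaths + 2  [with Migration=-4, Deaths=-3]  = -12

-12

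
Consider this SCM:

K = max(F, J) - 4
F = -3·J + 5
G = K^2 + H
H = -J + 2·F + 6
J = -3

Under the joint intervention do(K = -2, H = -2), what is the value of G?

The joint intervention fixes K = -2, H = -2, removing each variable's own equation.
G = K^2 + H  [with K=-2, H=-2]  = 2

2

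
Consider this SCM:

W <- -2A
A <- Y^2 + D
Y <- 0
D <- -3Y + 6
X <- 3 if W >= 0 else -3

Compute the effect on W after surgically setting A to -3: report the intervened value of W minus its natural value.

18

The intervention breaks the incoming arrows to A: A <- Y^2 + D no longer applies, and A = -3.
W = -2A  [with A=-3]  = 6
Without intervention: D = -3Y + 6  [with Y=0]  = 6; A = Y^2 + D  [with Y=0, D=6]  = 6; W = -2A  [with A=6]  = -12.
Change = 6 − (-12) = 18.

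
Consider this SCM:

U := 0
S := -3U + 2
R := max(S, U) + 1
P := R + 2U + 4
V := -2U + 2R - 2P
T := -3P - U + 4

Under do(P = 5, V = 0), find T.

-11

The joint intervention fixes P = 5, V = 0, removing each variable's own equation.
T = -3P - U + 4  [with P=5, U=0]  = -11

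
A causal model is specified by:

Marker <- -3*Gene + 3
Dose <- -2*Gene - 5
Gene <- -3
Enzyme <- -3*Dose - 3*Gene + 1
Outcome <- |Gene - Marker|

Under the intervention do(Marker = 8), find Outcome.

11

Intervening sets Marker = 8 and removes its equation (Marker <- -3*Gene + 3).
Outcome = |Gene - Marker|  [with Gene=-3, Marker=8]  = 11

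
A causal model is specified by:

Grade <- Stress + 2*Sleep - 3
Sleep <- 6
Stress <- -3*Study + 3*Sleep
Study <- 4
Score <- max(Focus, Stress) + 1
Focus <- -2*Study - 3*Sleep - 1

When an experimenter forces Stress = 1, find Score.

2

do(Stress=1) replaces the equation Stress <- -3*Study + 3*Sleep with the constant Stress = 1.
Focus = -2*Study - 3*Sleep - 1  [with Study=4, Sleep=6]  = -27
Score = max(Focus, Stress) + 1  [with Focus=-27, Stress=1]  = 2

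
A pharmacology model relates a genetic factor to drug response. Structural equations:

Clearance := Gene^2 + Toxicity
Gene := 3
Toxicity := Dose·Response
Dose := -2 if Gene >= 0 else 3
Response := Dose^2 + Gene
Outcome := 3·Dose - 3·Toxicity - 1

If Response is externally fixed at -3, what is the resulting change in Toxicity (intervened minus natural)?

The intervention breaks the incoming arrows to Response: Response := Dose^2 + Gene no longer applies, and Response = -3.
Dose = -2 if Gene >= 0 else 3  [with Gene=3]  = -2
Toxicity = Dose·Response  [with Dose=-2, Response=-3]  = 6
Without intervention: Dose = -2 if Gene >= 0 else 3  [with Gene=3]  = -2; Response = Dose^2 + Gene  [with Dose=-2, Gene=3]  = 7; Toxicity = Dose·Response  [with Dose=-2, Response=7]  = -14.
Change = 6 − (-14) = 20.

20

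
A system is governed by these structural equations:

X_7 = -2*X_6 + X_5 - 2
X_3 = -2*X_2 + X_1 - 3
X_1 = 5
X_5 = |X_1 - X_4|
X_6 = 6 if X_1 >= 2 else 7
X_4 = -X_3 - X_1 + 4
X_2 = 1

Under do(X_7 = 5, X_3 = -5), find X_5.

1

Under do(X_7 = 5, X_3 = -5), each intervened variable's structural equation is replaced by its fixed value.
X_4 = -X_3 - X_1 + 4  [with X_3=-5, X_1=5]  = 4
X_5 = |X_1 - X_4|  [with X_1=5, X_4=4]  = 1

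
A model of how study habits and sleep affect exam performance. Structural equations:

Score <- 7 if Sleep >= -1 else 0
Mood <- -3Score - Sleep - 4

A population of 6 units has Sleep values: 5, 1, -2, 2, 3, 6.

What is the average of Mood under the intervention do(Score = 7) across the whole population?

-27.5

The intervention sets Score=7 in all 6 units regardless of Sleep. Recomputing Mood per unit gives -30, -26, -23, -27, -28, -31; average -27.5.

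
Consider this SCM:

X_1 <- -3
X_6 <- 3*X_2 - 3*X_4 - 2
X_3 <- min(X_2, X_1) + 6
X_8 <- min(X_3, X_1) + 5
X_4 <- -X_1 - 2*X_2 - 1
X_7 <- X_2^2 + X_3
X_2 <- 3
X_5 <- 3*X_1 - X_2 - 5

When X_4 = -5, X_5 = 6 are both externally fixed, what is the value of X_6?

The joint intervention fixes X_4 = -5, X_5 = 6, removing each variable's own equation.
X_6 = 3*X_2 - 3*X_4 - 2  [with X_2=3, X_4=-5]  = 22

22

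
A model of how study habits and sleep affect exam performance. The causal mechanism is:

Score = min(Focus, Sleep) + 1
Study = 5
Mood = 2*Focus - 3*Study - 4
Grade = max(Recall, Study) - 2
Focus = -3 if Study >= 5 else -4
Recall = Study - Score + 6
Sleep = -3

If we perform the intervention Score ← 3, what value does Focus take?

-3

Under do(Score=3), the mechanism Score = min(Focus, Sleep) + 1 is discarded; Score is fixed at 3.
Since Focus is not a descendant of the intervened variable, it is unaffected.
Focus = -3 if Study >= 5 else -4  [with Study=5]  = -3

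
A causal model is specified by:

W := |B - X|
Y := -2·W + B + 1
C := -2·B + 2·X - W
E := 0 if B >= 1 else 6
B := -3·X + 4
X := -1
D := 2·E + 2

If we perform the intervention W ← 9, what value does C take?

The intervention breaks the incoming arrows to W: W := |B - X| no longer applies, and W = 9.
B = -3·X + 4  [with X=-1]  = 7
C = -2·B + 2·X - W  [with B=7, X=-1, W=9]  = -25

-25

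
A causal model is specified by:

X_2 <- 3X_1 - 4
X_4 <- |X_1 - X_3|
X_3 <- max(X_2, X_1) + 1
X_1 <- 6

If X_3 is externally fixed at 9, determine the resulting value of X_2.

Under do(X_3=9), the mechanism X_3 <- max(X_2, X_1) + 1 is discarded; X_3 is fixed at 9.
Since X_2 is not a descendant of the intervened variable, it is unaffected.
X_2 = 3X_1 - 4  [with X_1=6]  = 14

14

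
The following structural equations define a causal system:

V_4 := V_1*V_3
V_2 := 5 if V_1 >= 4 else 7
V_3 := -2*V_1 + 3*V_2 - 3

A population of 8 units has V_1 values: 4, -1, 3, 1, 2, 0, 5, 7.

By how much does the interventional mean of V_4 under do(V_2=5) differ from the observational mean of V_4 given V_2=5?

do(V_2=5) breaks V_2's dependence on V_1. With V_2=5 fixed, V_4 across the units is 16, -14, 18, 10, 16, 0, 10, -14, mean 5.25.
E[V_4|V_2=5] averages over only the 3 units with V_2=5 (V_1 = 4, 5, 7): V_4 = 16, 10, -14, mean 4.
Difference = 5.25 − 4 = 1.25.

1.25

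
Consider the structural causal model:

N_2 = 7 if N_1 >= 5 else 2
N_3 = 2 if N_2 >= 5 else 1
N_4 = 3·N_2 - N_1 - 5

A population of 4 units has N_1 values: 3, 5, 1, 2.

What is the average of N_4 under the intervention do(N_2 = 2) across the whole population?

-1.75

Under do(N_2=2), N_2's equation is replaced by N_2=2 for every unit. Per-unit N_4: -2, -4, 0, -1. Mean = -1.75.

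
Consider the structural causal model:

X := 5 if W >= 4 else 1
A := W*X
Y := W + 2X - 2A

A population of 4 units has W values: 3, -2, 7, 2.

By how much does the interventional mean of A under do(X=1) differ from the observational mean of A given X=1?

1.5

do(X=1) breaks X's dependence on W. With X=1 fixed, A across the units is 3, -2, 7, 2, mean 2.5.
E[A|X=1] averages over only the 3 units with X=1 (W = 3, -2, 2): A = 3, -2, 2, mean 1.
Difference = 2.5 − 1 = 1.5.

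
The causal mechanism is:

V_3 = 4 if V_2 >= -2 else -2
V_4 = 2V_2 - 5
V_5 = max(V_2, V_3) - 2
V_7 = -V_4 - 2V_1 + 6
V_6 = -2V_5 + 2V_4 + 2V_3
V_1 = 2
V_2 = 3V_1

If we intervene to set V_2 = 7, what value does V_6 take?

16

Under do(V_2=7), the mechanism V_2 = 3V_1 is discarded; V_2 is fixed at 7.
V_3 = 4 if V_2 >= -2 else -2  [with V_2=7]  = 4
V_4 = 2V_2 - 5  [with V_2=7]  = 9
V_5 = max(V_2, V_3) - 2  [with V_2=7, V_3=4]  = 5
V_6 = -2V_5 + 2V_4 + 2V_3  [with V_5=5, V_4=9, V_3=4]  = 16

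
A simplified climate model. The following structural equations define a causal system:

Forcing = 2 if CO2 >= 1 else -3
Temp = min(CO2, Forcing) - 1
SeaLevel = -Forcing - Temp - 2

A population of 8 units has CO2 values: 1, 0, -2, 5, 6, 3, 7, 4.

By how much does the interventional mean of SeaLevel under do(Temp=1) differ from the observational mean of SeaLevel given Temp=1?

1.25

Under do(Temp=1), Temp's equation is replaced by Temp=1 for every unit. Per-unit SeaLevel: -5, 0, 0, -5, -5, -5, -5, -5. Mean = -3.75.
Observing Temp=1 restricts to units where Temp's equation naturally yields 1: CO2 ∈ {5, 6, 3, 7, 4}. In that subpopulation SeaLevel = -5, -5, -5, -5, -5, mean -5.
Difference = -3.75 − (-5) = 1.25.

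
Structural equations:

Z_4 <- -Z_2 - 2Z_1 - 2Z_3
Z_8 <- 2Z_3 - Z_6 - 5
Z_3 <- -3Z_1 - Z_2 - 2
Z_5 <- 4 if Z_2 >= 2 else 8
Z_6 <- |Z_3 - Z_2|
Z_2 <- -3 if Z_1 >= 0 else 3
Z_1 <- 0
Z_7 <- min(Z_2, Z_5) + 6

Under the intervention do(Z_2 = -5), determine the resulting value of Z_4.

Under do(Z_2=-5), the mechanism Z_2 <- -3 if Z_1 >= 0 else 3 is discarded; Z_2 is fixed at -5.
Z_3 = -3Z_1 - Z_2 - 2  [with Z_1=0, Z_2=-5]  = 3
Z_4 = -Z_2 - 2Z_1 - 2Z_3  [with Z_2=-5, Z_1=0, Z_3=3]  = -1

-1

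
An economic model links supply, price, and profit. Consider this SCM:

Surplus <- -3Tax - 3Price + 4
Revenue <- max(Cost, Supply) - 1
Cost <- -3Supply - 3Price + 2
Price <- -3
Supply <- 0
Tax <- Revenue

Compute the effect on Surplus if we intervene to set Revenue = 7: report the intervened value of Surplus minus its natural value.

Under do(Revenue=7), the mechanism Revenue <- max(Cost, Supply) - 1 is discarded; Revenue is fixed at 7.
Tax = Revenue  [with Revenue=7]  = 7
Surplus = -3Tax - 3Price + 4  [with Tax=7, Price=-3]  = -8
Without intervention: Cost = -3Supply - 3Price + 2  [with Supply=0, Price=-3]  = 11; Revenue = max(Cost, Supply) - 1  [with Cost=11, Supply=0]  = 10; Tax = Revenue  [with Revenue=10]  = 10; Surplus = -3Tax - 3Price + 4  [with Tax=10, Price=-3]  = -17.
Change = -8 − (-17) = 9.

9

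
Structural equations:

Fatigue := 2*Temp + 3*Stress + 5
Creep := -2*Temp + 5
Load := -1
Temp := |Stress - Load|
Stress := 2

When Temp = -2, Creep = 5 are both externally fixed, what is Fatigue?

7

Setting Temp = -2, Creep = 5 by intervention discards those variables' equations.
Fatigue = 2*Temp + 3*Stress + 5  [with Temp=-2, Stress=2]  = 7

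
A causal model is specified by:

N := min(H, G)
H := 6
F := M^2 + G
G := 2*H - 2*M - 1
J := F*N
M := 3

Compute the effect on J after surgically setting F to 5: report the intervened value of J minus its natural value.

The intervention breaks the incoming arrows to F: F := M^2 + G no longer applies, and F = 5.
G = 2*H - 2*M - 1  [with H=6, M=3]  = 5
N = min(H, G)  [with H=6, G=5]  = 5
J = F*N  [with F=5, N=5]  = 25
Without intervention: G = 2*H - 2*M - 1  [with H=6, M=3]  = 5; N = min(H, G)  [with H=6, G=5]  = 5; F = M^2 + G  [with M=3, G=5]  = 14; J = F*N  [with F=14, N=5]  = 70.
Change = 25 − 70 = -45.

-45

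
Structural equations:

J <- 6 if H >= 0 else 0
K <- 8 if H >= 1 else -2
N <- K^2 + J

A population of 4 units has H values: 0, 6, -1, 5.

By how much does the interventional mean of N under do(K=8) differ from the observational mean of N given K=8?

Under do(K=8), K's equation is replaced by K=8 for every unit. Per-unit N: 70, 70, 64, 70. Mean = 68.5.
Conditioning on K=8 selects the 2 unit(s) with H ∈ {6, 5}. Their N values: 70, 70. Mean = 70.
Difference = 68.5 − 70 = -1.5.

-1.5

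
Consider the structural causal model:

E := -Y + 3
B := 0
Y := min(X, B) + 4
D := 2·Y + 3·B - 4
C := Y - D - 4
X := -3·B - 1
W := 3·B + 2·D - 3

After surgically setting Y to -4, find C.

The intervention breaks the incoming arrows to Y: Y := min(X, B) + 4 no longer applies, and Y = -4.
D = 2·Y + 3·B - 4  [with Y=-4, B=0]  = -12
C = Y - D - 4  [with Y=-4, D=-12]  = 4

4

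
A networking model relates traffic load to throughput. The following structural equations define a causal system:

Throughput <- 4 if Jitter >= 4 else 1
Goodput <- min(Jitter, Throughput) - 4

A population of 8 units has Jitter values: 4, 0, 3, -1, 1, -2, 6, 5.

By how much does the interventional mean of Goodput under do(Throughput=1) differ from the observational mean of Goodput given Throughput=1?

0.45

The intervention sets Throughput=1 in all 8 units regardless of Jitter. Recomputing Goodput per unit gives -3, -4, -3, -5, -3, -6, -3, -3; average -3.75.
Observing Throughput=1 restricts to units where Throughput's equation naturally yields 1: Jitter ∈ {0, 3, -1, 1, -2}. In that subpopulation Goodput = -4, -3, -5, -3, -6, mean -4.2.
Difference = -3.75 − (-4.2) = 0.45.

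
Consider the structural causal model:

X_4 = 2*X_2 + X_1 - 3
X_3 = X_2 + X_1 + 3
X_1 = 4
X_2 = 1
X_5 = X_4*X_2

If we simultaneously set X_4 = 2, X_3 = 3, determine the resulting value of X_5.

The joint intervention fixes X_4 = 2, X_3 = 3, removing each variable's own equation.
X_5 = X_4*X_2  [with X_4=2, X_2=1]  = 2

2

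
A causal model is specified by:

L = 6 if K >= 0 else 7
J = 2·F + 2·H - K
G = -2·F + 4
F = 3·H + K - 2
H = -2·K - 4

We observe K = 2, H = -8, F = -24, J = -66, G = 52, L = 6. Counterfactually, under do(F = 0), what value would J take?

-18

The intervention breaks the incoming arrows to F: F = 3·H + K - 2 no longer applies, and F = 0.
H = -2·K - 4  [with K=2]  = -8
J = 2·F + 2·H - K  [with F=0, H=-8, K=2]  = -18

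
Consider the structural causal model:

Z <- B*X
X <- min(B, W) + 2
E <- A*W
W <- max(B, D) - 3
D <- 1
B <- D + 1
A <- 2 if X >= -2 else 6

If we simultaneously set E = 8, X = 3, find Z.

Under do(E = 8, X = 3), each intervened variable's structural equation is replaced by its fixed value.
B = D + 1  [with D=1]  = 2
Z = B*X  [with B=2, X=3]  = 6

6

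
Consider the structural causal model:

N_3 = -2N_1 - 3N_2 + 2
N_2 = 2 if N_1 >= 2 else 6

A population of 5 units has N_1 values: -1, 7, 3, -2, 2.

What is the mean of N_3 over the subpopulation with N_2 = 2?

Observing N_2=2 restricts to units where N_2's equation naturally yields 2: N_1 ∈ {7, 3, 2}. In that subpopulation N_3 = -18, -10, -8, mean -12.

-12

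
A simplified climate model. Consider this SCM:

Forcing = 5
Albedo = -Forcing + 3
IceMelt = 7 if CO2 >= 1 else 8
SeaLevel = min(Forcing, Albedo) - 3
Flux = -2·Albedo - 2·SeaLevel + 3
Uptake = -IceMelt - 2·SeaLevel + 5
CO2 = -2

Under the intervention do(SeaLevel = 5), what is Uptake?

-13

Under do(SeaLevel=5), the mechanism SeaLevel = min(Forcing, Albedo) - 3 is discarded; SeaLevel is fixed at 5.
IceMelt = 7 if CO2 >= 1 else 8  [with CO2=-2]  = 8
Uptake = -IceMelt - 2·SeaLevel + 5  [with IceMelt=8, SeaLevel=5]  = -13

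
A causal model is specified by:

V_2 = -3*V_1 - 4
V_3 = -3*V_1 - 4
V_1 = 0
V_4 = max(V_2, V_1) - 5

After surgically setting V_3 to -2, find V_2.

Under do(V_3=-2), the mechanism V_3 = -3*V_1 - 4 is discarded; V_3 is fixed at -2.
Since V_2 is not a descendant of the intervened variable, it is unaffected.
V_2 = -3*V_1 - 4  [with V_1=0]  = -4

-4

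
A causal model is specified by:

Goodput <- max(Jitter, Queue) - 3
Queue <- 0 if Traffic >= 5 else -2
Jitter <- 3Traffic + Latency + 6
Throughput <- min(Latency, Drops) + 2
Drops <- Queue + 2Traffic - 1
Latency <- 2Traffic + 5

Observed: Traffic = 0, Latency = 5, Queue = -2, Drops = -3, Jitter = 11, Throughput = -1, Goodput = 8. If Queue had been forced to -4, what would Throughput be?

-3

The intervention breaks the incoming arrows to Queue: Queue <- 0 if Traffic >= 5 else -2 no longer applies, and Queue = -4.
Latency = 2Traffic + 5  [with Traffic=0]  = 5
Drops = Queue + 2Traffic - 1  [with Queue=-4, Traffic=0]  = -5
Throughput = min(Latency, Drops) + 2  [with Latency=5, Drops=-5]  = -3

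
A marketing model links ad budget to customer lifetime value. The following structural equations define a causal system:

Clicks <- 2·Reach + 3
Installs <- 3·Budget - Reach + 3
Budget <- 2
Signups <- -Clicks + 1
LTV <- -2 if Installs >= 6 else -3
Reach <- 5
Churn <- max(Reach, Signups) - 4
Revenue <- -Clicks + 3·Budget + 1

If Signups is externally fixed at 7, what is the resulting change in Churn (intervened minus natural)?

The intervention breaks the incoming arrows to Signups: Signups <- -Clicks + 1 no longer applies, and Signups = 7.
Churn = max(Reach, Signups) - 4  [with Reach=5, Signups=7]  = 3
Without intervention: Clicks = 2·Reach + 3  [with Reach=5]  = 13; Signups = -Clicks + 1  [with Clicks=13]  = -12; Churn = max(Reach, Signups) - 4  [with Reach=5, Signups=-12]  = 1.
Change = 3 − 1 = 2.

2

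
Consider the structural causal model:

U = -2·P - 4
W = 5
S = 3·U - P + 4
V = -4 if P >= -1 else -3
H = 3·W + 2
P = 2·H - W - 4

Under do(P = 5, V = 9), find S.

Setting P = 5, V = 9 by intervention discards those variables' equations.
U = -2·P - 4  [with P=5]  = -14
S = 3·U - P + 4  [with U=-14, P=5]  = -43

-43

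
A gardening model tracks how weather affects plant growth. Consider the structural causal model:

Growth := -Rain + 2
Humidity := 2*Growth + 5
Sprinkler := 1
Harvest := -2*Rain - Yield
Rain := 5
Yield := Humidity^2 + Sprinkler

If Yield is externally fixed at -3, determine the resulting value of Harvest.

-7

The intervention breaks the incoming arrows to Yield: Yield := Humidity^2 + Sprinkler no longer applies, and Yield = -3.
Harvest = -2*Rain - Yield  [with Rain=5, Yield=-3]  = -7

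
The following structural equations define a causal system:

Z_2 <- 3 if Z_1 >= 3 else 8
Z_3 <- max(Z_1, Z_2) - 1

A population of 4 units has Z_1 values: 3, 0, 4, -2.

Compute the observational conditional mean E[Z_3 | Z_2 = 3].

Conditioning on Z_2=3 selects the 2 unit(s) with Z_1 ∈ {3, 4}. Their Z_3 values: 2, 3. Mean = 2.5.

2.5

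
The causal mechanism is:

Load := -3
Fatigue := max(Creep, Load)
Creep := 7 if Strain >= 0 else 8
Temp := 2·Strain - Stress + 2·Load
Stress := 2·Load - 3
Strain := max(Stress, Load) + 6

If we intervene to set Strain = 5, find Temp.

The intervention breaks the incoming arrows to Strain: Strain := max(Stress, Load) + 6 no longer applies, and Strain = 5.
Stress = 2·Load - 3  [with Load=-3]  = -9
Temp = 2·Strain - Stress + 2·Load  [with Strain=5, Stress=-9, Load=-3]  = 13

13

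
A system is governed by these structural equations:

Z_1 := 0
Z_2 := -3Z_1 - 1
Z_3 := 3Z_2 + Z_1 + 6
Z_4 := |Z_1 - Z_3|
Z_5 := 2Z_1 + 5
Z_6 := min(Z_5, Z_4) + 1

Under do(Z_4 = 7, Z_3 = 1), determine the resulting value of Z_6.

The joint intervention fixes Z_4 = 7, Z_3 = 1, removing each variable's own equation.
Z_5 = 2Z_1 + 5  [with Z_1=0]  = 5
Z_6 = min(Z_5, Z_4) + 1  [with Z_5=5, Z_4=7]  = 6

6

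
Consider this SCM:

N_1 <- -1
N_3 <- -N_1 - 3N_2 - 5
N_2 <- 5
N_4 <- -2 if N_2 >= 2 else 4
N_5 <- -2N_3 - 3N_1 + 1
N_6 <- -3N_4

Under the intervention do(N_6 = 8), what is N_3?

-19

do(N_6=8) replaces the equation N_6 <- -3N_4 with the constant N_6 = 8.
N_3 is not downstream of the intervention, so its value is determined by the original equations.
N_3 = -N_1 - 3N_2 - 5  [with N_1=-1, N_2=5]  = -19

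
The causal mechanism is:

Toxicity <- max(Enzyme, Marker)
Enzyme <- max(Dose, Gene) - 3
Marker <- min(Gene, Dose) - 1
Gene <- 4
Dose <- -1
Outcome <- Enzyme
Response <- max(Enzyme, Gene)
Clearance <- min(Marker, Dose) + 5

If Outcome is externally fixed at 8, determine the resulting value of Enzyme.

Under do(Outcome=8), the mechanism Outcome <- Enzyme is discarded; Outcome is fixed at 8.
No directed path runs from Outcome to Enzyme, so Enzyme keeps its natural value.
Enzyme = max(Dose, Gene) - 3  [with Dose=-1, Gene=4]  = 1

1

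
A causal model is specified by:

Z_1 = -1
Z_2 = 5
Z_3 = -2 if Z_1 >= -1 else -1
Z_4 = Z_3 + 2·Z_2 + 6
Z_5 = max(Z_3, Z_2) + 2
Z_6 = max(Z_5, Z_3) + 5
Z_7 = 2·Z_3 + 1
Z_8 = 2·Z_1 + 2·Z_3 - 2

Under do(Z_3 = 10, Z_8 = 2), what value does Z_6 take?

17

Under do(Z_3 = 10, Z_8 = 2), each intervened variable's structural equation is replaced by its fixed value.
Z_5 = max(Z_3, Z_2) + 2  [with Z_3=10, Z_2=5]  = 12
Z_6 = max(Z_5, Z_3) + 5  [with Z_5=12, Z_3=10]  = 17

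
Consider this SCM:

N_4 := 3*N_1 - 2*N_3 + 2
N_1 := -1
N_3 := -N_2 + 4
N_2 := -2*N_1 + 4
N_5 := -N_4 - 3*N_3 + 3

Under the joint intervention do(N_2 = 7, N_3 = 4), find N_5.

0

Under do(N_2 = 7, N_3 = 4), each intervened variable's structural equation is replaced by its fixed value.
N_4 = 3*N_1 - 2*N_3 + 2  [with N_1=-1, N_3=4]  = -9
N_5 = -N_4 - 3*N_3 + 3  [with N_4=-9, N_3=4]  = 0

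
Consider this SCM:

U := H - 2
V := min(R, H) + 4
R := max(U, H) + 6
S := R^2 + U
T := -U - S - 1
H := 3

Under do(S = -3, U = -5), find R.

9

Setting S = -3, U = -5 by intervention discards those variables' equations.
R = max(U, H) + 6  [with U=-5, H=3]  = 9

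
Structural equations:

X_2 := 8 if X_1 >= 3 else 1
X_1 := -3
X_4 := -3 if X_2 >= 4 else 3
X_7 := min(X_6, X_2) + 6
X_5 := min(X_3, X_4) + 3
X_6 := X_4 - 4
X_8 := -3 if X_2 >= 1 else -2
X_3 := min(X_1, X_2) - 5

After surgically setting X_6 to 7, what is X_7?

7

Intervening sets X_6 = 7 and removes its equation (X_6 := X_4 - 4).
X_2 = 8 if X_1 >= 3 else 1  [with X_1=-3]  = 1
X_7 = min(X_6, X_2) + 6  [with X_6=7, X_2=1]  = 7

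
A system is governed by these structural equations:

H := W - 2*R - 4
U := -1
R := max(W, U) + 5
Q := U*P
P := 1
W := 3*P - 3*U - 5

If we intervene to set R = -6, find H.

The intervention breaks the incoming arrows to R: R := max(W, U) + 5 no longer applies, and R = -6.
W = 3*P - 3*U - 5  [with P=1, U=-1]  = 1
H = W - 2*R - 4  [with W=1, R=-6]  = 9

9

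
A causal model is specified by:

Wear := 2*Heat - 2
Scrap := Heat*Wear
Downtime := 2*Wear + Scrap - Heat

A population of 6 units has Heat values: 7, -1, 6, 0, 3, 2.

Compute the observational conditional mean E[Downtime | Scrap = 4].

1.5

E[Downtime|Scrap=4] averages over only the 2 units with Scrap=4 (Heat = -1, 2): Downtime = -3, 6, mean 1.5.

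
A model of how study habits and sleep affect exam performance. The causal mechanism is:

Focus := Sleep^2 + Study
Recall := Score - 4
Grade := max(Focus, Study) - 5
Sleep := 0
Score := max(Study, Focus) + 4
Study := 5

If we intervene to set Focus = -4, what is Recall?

5

do(Focus=-4) replaces the equation Focus := Sleep^2 + Study with the constant Focus = -4.
Score = max(Study, Focus) + 4  [with Study=5, Focus=-4]  = 9
Recall = Score - 4  [with Score=9]  = 5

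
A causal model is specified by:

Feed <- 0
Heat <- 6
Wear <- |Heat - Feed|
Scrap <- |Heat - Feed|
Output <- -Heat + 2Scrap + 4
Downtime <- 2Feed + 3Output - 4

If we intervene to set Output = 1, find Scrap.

6

The intervention breaks the incoming arrows to Output: Output <- -Heat + 2Scrap + 4 no longer applies, and Output = 1.
Since Scrap is not a descendant of the intervened variable, it is unaffected.
Scrap = |Heat - Feed|  [with Heat=6, Feed=0]  = 6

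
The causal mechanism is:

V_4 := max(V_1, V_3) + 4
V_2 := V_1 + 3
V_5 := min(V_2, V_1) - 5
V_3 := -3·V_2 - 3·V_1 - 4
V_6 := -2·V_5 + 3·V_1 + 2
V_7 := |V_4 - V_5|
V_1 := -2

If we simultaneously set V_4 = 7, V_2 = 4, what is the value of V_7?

14

Under do(V_4 = 7, V_2 = 4), each intervened variable's structural equation is replaced by its fixed value.
V_5 = min(V_2, V_1) - 5  [with V_2=4, V_1=-2]  = -7
V_7 = |V_4 - V_5|  [with V_4=7, V_5=-7]  = 14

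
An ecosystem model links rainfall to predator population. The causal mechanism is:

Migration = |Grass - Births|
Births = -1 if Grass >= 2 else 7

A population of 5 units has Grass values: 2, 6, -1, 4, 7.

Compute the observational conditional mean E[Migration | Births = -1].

Observing Births=-1 restricts to units where Births's equation naturally yields -1: Grass ∈ {2, 6, 4, 7}. In that subpopulation Migration = 3, 7, 5, 8, mean 5.75.

5.75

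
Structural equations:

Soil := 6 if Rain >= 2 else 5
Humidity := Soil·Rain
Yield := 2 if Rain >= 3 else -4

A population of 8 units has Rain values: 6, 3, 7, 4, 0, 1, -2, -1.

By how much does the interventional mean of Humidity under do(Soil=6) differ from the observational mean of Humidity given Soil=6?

-16.5

Every unit gets Soil=6 under the intervention. Humidity values become 36, 18, 42, 24, 0, 6, -12, -6; E[Humidity|do(Soil=6)] = 13.5.
Observing Soil=6 restricts to units where Soil's equation naturally yields 6: Rain ∈ {6, 3, 7, 4}. In that subpopulation Humidity = 36, 18, 42, 24, mean 30.
Difference = 13.5 − 30 = -16.5.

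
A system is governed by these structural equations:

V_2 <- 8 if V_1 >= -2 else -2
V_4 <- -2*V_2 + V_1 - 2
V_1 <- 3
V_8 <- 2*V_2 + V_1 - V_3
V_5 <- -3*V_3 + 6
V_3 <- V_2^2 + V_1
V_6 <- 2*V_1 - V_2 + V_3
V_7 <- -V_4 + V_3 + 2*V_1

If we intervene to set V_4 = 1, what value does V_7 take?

72

The intervention breaks the incoming arrows to V_4: V_4 <- -2*V_2 + V_1 - 2 no longer applies, and V_4 = 1.
V_2 = 8 if V_1 >= -2 else -2  [with V_1=3]  = 8
V_3 = V_2^2 + V_1  [with V_2=8, V_1=3]  = 67
V_7 = -V_4 + V_3 + 2*V_1  [with V_4=1, V_3=67, V_1=3]  = 72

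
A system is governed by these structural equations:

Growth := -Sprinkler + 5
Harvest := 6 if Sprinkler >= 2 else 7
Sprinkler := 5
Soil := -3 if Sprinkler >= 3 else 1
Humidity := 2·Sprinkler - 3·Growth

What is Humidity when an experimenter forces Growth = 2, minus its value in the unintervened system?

-6

The intervention breaks the incoming arrows to Growth: Growth := -Sprinkler + 5 no longer applies, and Growth = 2.
Humidity = 2·Sprinkler - 3·Growth  [with Sprinkler=5, Growth=2]  = 4
Without intervention: Growth = -Sprinkler + 5  [with Sprinkler=5]  = 0; Humidity = 2·Sprinkler - 3·Growth  [with Sprinkler=5, Growth=0]  = 10.
Change = 4 − 10 = -6.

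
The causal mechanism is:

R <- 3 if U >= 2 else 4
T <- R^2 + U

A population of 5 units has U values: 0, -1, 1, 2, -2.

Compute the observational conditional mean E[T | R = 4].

Observing R=4 restricts to units where R's equation naturally yields 4: U ∈ {0, -1, 1, -2}. In that subpopulation T = 16, 15, 17, 14, mean 15.5.

15.5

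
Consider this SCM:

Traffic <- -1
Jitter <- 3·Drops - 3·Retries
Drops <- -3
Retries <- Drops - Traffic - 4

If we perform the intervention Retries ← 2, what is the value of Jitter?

-15

The intervention breaks the incoming arrows to Retries: Retries <- Drops - Traffic - 4 no longer applies, and Retries = 2.
Jitter = 3·Drops - 3·Retries  [with Drops=-3, Retries=2]  = -15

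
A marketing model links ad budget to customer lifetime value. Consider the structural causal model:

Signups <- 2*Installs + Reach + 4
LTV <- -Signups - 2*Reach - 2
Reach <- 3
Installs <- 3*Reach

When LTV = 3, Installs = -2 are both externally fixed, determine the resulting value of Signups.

3

Setting LTV = 3, Installs = -2 by intervention discards those variables' equations.
Signups = 2*Installs + Reach + 4  [with Installs=-2, Reach=3]  = 3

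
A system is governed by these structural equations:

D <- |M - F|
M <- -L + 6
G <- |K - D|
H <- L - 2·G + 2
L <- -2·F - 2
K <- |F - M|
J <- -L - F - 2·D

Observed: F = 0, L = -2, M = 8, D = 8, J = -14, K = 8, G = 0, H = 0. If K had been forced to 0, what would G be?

Intervening sets K = 0 and removes its equation (K <- |F - M|).
L = -2·F - 2  [with F=0]  = -2
M = -L + 6  [with L=-2]  = 8
D = |M - F|  [with M=8, F=0]  = 8
G = |K - D|  [with K=0, D=8]  = 8

8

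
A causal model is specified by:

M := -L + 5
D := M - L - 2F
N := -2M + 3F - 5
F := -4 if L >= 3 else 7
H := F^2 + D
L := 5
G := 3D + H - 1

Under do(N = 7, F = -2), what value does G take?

-1

Under do(N = 7, F = -2), each intervened variable's structural equation is replaced by its fixed value.
M = -L + 5  [with L=5]  = 0
D = M - L - 2F  [with M=0, L=5, F=-2]  = -1
H = F^2 + D  [with F=-2, D=-1]  = 3
G = 3D + H - 1  [with D=-1, H=3]  = -1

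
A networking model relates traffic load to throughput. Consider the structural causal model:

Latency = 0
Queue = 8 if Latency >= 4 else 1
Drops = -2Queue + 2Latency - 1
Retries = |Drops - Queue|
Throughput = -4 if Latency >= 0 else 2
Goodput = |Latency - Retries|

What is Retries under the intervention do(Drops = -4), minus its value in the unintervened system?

The intervention breaks the incoming arrows to Drops: Drops = -2Queue + 2Latency - 1 no longer applies, and Drops = -4.
Queue = 8 if Latency >= 4 else 1  [with Latency=0]  = 1
Retries = |Drops - Queue|  [with Drops=-4, Queue=1]  = 5
Without intervention: Queue = 8 if Latency >= 4 else 1  [with Latency=0]  = 1; Drops = -2Queue + 2Latency - 1  [with Queue=1, Latency=0]  = -3; Retries = |Drops - Queue|  [with Drops=-3, Queue=1]  = 4.
Change = 5 − 4 = 1.

1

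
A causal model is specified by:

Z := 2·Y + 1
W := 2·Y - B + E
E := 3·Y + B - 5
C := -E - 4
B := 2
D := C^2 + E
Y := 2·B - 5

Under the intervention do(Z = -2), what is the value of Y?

-1

Under do(Z=-2), the mechanism Z := 2·Y + 1 is discarded; Z is fixed at -2.
No directed path runs from Z to Y, so Y keeps its natural value.
Y = 2·B - 5  [with B=2]  = -1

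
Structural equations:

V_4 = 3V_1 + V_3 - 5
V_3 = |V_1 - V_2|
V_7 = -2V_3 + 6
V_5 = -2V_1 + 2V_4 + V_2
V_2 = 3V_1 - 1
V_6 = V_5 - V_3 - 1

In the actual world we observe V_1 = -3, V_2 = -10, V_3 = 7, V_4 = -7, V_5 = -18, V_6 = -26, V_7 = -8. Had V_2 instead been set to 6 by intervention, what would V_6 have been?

Under do(V_2=6), the mechanism V_2 = 3V_1 - 1 is discarded; V_2 is fixed at 6.
V_3 = |V_1 - V_2|  [with V_1=-3, V_2=6]  = 9
V_4 = 3V_1 + V_3 - 5  [with V_1=-3, V_3=9]  = -5
V_5 = -2V_1 + 2V_4 + V_2  [with V_1=-3, V_4=-5, V_2=6]  = 2
V_6 = V_5 - V_3 - 1  [with V_5=2, V_3=9]  = -8

-8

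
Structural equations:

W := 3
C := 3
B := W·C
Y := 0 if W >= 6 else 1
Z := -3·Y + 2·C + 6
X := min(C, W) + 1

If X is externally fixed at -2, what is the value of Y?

1

do(X=-2) replaces the equation X := min(C, W) + 1 with the constant X = -2.
No directed path runs from X to Y, so Y keeps its natural value.
Y = 0 if W >= 6 else 1  [with W=3]  = 1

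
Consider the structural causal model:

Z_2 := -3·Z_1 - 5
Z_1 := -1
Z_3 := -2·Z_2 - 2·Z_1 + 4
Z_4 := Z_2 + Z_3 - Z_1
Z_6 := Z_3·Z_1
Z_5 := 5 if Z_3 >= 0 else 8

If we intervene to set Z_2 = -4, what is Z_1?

-1

Under do(Z_2=-4), the mechanism Z_2 := -3·Z_1 - 5 is discarded; Z_2 is fixed at -4.
Z_1 is not downstream of the intervention, so its value is determined by the original equations.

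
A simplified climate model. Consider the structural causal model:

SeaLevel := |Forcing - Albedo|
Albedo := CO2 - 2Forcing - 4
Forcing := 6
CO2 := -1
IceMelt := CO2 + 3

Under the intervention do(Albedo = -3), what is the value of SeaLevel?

9

Intervening sets Albedo = -3 and removes its equation (Albedo := CO2 - 2Forcing - 4).
SeaLevel = |Forcing - Albedo|  [with Forcing=6, Albedo=-3]  = 9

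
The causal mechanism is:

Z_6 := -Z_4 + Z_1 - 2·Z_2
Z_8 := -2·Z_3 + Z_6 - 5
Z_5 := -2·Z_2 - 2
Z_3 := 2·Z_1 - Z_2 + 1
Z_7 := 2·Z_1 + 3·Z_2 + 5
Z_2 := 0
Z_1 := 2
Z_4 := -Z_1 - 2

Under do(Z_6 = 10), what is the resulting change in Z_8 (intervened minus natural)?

Intervening sets Z_6 = 10 and removes its equation (Z_6 := -Z_4 + Z_1 - 2·Z_2).
Z_3 = 2·Z_1 - Z_2 + 1  [with Z_1=2, Z_2=0]  = 5
Z_8 = -2·Z_3 + Z_6 - 5  [with Z_3=5, Z_6=10]  = -5
Without intervention: Z_3 = 2·Z_1 - Z_2 + 1  [with Z_1=2, Z_2=0]  = 5; Z_4 = -Z_1 - 2  [with Z_1=2]  = -4; Z_6 = -Z_4 + Z_1 - 2·Z_2  [with Z_4=-4, Z_1=2, Z_2=0]  = 6; Z_8 = -2·Z_3 + Z_6 - 5  [with Z_3=5, Z_6=6]  = -9.
Change = -5 − (-9) = 4.

4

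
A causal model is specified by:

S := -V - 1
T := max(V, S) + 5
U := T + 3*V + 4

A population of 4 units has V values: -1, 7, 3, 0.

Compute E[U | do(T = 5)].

Every unit gets T=5 under the intervention. U values become 6, 30, 18, 9; E[U|do(T=5)] = 15.75.

15.75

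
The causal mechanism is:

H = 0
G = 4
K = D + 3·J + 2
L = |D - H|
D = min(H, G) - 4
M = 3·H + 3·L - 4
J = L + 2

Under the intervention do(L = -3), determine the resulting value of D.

Under do(L=-3), the mechanism L = |D - H| is discarded; L is fixed at -3.
Since D is not a descendant of the intervened variable, it is unaffected.
D = min(H, G) - 4  [with H=0, G=4]  = -4

-4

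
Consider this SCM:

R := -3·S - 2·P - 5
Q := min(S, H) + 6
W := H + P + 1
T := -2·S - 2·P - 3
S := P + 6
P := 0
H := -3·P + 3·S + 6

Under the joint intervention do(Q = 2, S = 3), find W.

16

Setting Q = 2, S = 3 by intervention discards those variables' equations.
H = -3·P + 3·S + 6  [with P=0, S=3]  = 15
W = H + P + 1  [with H=15, P=0]  = 16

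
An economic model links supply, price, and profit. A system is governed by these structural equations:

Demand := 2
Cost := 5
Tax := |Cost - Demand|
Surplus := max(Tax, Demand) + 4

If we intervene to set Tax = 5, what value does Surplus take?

The intervention breaks the incoming arrows to Tax: Tax := |Cost - Demand| no longer applies, and Tax = 5.
Surplus = max(Tax, Demand) + 4  [with Tax=5, Demand=2]  = 9

9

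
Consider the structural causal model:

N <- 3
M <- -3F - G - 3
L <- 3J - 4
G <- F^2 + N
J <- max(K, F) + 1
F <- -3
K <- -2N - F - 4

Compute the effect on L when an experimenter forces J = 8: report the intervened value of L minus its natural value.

Intervening sets J = 8 and removes its equation (J <- max(K, F) + 1).
L = 3J - 4  [with J=8]  = 20
Without intervention: K = -2N - F - 4  [with N=3, F=-3]  = -7; J = max(K, F) + 1  [with K=-7, F=-3]  = -2; L = 3J - 4  [with J=-2]  = -10.
Change = 20 − (-10) = 30.

30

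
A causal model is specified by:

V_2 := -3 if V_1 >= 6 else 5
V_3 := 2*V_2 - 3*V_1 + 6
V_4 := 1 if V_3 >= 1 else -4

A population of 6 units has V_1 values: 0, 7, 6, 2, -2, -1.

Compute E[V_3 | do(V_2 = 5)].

10

Under do(V_2=5), V_2's equation is replaced by V_2=5 for every unit. Per-unit V_3: 16, -5, -2, 10, 22, 19. Mean = 10.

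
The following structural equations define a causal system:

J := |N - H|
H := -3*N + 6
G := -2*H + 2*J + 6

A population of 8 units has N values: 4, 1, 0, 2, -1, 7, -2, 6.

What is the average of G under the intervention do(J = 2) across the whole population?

10.75

The intervention sets J=2 in all 8 units regardless of N. Recomputing G per unit gives 22, 4, -2, 10, -8, 40, -14, 34; average 10.75.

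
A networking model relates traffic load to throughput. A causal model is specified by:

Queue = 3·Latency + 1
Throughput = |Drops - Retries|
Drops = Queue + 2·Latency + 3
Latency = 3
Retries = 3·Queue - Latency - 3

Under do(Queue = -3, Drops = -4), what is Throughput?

Under do(Queue = -3, Drops = -4), each intervened variable's structural equation is replaced by its fixed value.
Retries = 3·Queue - Latency - 3  [with Queue=-3, Latency=3]  = -15
Throughput = |Drops - Retries|  [with Drops=-4, Retries=-15]  = 11

11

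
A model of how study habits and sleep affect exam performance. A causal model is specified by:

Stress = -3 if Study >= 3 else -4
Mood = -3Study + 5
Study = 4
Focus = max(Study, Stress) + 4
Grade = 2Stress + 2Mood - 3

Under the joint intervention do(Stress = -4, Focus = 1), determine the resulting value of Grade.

Under do(Stress = -4, Focus = 1), each intervened variable's structural equation is replaced by its fixed value.
Mood = -3Study + 5  [with Study=4]  = -7
Grade = 2Stress + 2Mood - 3  [with Stress=-4, Mood=-7]  = -25

-25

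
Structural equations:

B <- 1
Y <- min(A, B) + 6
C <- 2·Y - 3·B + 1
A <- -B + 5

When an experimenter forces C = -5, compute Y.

7

Under do(C=-5), the mechanism C <- 2·Y - 3·B + 1 is discarded; C is fixed at -5.
Since Y is not a descendant of the intervened variable, it is unaffected.
A = -B + 5  [with B=1]  = 4
Y = min(A, B) + 6  [with A=4, B=1]  = 7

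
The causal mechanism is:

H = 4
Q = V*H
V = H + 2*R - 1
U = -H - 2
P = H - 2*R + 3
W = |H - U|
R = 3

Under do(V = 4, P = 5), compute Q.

The joint intervention fixes V = 4, P = 5, removing each variable's own equation.
Q = V*H  [with V=4, H=4]  = 16

16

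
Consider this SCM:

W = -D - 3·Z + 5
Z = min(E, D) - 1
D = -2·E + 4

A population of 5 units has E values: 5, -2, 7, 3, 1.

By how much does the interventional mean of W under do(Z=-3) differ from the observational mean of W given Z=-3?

4.6

The intervention sets Z=-3 in all 5 units regardless of E. Recomputing W per unit gives 20, 6, 24, 16, 12; average 15.6.
E[W|Z=-3] averages over only the 2 units with Z=-3 (E = -2, 3): W = 6, 16, mean 11.
Difference = 15.6 − 11 = 4.6.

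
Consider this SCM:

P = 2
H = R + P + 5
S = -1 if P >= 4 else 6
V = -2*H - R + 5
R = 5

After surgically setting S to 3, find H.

Under do(S=3), the mechanism S = -1 if P >= 4 else 6 is discarded; S is fixed at 3.
Since H is not a descendant of the intervened variable, it is unaffected.
H = R + P + 5  [with R=5, P=2]  = 12

12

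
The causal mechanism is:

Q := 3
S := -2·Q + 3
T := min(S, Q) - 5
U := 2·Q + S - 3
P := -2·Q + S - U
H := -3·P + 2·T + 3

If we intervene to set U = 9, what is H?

41

Under do(U=9), the mechanism U := 2·Q + S - 3 is discarded; U is fixed at 9.
S = -2·Q + 3  [with Q=3]  = -3
T = min(S, Q) - 5  [with S=-3, Q=3]  = -8
P = -2·Q + S - U  [with Q=3, S=-3, U=9]  = -18
H = -3·P + 2·T + 3  [with P=-18, T=-8]  = 41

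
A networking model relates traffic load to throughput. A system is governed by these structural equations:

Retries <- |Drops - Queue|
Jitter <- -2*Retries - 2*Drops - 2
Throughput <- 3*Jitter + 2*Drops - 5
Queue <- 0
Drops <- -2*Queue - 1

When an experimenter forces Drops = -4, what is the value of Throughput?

-19

do(Drops=-4) replaces the equation Drops <- -2*Queue - 1 with the constant Drops = -4.
Retries = |Drops - Queue|  [with Drops=-4, Queue=0]  = 4
Jitter = -2*Retries - 2*Drops - 2  [with Retries=4, Drops=-4]  = -2
Throughput = 3*Jitter + 2*Drops - 5  [with Jitter=-2, Drops=-4]  = -19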